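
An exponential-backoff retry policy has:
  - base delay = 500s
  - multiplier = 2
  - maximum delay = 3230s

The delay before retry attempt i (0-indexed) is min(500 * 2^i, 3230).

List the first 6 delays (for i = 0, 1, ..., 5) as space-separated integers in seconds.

Computing each delay:
  i=0: min(500*2^0, 3230) = 500
  i=1: min(500*2^1, 3230) = 1000
  i=2: min(500*2^2, 3230) = 2000
  i=3: min(500*2^3, 3230) = 3230
  i=4: min(500*2^4, 3230) = 3230
  i=5: min(500*2^5, 3230) = 3230

Answer: 500 1000 2000 3230 3230 3230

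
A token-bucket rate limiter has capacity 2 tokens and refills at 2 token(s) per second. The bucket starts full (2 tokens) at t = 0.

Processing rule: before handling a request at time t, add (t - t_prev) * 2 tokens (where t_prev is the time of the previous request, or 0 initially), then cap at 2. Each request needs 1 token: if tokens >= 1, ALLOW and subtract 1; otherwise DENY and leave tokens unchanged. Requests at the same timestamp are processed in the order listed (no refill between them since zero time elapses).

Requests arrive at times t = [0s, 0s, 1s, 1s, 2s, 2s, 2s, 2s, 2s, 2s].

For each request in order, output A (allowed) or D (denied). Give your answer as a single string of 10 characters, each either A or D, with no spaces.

Answer: AAAAAADDDD

Derivation:
Simulating step by step:
  req#1 t=0s: ALLOW
  req#2 t=0s: ALLOW
  req#3 t=1s: ALLOW
  req#4 t=1s: ALLOW
  req#5 t=2s: ALLOW
  req#6 t=2s: ALLOW
  req#7 t=2s: DENY
  req#8 t=2s: DENY
  req#9 t=2s: DENY
  req#10 t=2s: DENY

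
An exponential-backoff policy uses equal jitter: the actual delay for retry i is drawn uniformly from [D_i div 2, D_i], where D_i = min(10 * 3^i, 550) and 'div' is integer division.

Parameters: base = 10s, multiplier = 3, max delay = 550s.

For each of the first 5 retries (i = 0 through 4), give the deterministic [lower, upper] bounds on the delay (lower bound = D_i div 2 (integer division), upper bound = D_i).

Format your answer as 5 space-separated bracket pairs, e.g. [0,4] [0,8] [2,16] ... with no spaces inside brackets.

Answer: [5,10] [15,30] [45,90] [135,270] [275,550]

Derivation:
Computing bounds per retry:
  i=0: D_i=min(10*3^0,550)=10, bounds=[5,10]
  i=1: D_i=min(10*3^1,550)=30, bounds=[15,30]
  i=2: D_i=min(10*3^2,550)=90, bounds=[45,90]
  i=3: D_i=min(10*3^3,550)=270, bounds=[135,270]
  i=4: D_i=min(10*3^4,550)=550, bounds=[275,550]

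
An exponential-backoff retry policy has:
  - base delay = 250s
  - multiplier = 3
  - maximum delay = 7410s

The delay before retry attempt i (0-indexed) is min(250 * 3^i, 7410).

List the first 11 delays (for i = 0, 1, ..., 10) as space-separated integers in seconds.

Computing each delay:
  i=0: min(250*3^0, 7410) = 250
  i=1: min(250*3^1, 7410) = 750
  i=2: min(250*3^2, 7410) = 2250
  i=3: min(250*3^3, 7410) = 6750
  i=4: min(250*3^4, 7410) = 7410
  i=5: min(250*3^5, 7410) = 7410
  i=6: min(250*3^6, 7410) = 7410
  i=7: min(250*3^7, 7410) = 7410
  i=8: min(250*3^8, 7410) = 7410
  i=9: min(250*3^9, 7410) = 7410
  i=10: min(250*3^10, 7410) = 7410

Answer: 250 750 2250 6750 7410 7410 7410 7410 7410 7410 7410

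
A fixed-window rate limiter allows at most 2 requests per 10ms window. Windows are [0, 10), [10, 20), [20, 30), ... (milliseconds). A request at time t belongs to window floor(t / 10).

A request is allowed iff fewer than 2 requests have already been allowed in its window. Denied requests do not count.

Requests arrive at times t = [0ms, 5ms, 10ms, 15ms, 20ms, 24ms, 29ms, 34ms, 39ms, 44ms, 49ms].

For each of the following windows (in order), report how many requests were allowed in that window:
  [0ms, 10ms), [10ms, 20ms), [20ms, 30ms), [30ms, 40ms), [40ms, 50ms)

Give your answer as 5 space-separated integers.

Answer: 2 2 2 2 2

Derivation:
Processing requests:
  req#1 t=0ms (window 0): ALLOW
  req#2 t=5ms (window 0): ALLOW
  req#3 t=10ms (window 1): ALLOW
  req#4 t=15ms (window 1): ALLOW
  req#5 t=20ms (window 2): ALLOW
  req#6 t=24ms (window 2): ALLOW
  req#7 t=29ms (window 2): DENY
  req#8 t=34ms (window 3): ALLOW
  req#9 t=39ms (window 3): ALLOW
  req#10 t=44ms (window 4): ALLOW
  req#11 t=49ms (window 4): ALLOW

Allowed counts by window: 2 2 2 2 2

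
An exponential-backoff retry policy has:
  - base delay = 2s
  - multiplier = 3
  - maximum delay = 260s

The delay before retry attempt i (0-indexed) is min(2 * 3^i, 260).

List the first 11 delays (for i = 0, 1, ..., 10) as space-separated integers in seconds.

Computing each delay:
  i=0: min(2*3^0, 260) = 2
  i=1: min(2*3^1, 260) = 6
  i=2: min(2*3^2, 260) = 18
  i=3: min(2*3^3, 260) = 54
  i=4: min(2*3^4, 260) = 162
  i=5: min(2*3^5, 260) = 260
  i=6: min(2*3^6, 260) = 260
  i=7: min(2*3^7, 260) = 260
  i=8: min(2*3^8, 260) = 260
  i=9: min(2*3^9, 260) = 260
  i=10: min(2*3^10, 260) = 260

Answer: 2 6 18 54 162 260 260 260 260 260 260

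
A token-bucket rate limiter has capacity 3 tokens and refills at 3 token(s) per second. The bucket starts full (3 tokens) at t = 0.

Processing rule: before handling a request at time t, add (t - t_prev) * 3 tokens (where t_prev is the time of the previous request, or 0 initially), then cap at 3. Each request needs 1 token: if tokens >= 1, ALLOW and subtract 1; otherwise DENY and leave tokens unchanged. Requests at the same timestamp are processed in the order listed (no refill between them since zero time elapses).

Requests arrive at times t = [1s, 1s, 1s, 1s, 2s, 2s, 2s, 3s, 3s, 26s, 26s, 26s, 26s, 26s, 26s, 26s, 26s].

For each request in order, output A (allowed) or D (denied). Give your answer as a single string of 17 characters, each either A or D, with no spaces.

Simulating step by step:
  req#1 t=1s: ALLOW
  req#2 t=1s: ALLOW
  req#3 t=1s: ALLOW
  req#4 t=1s: DENY
  req#5 t=2s: ALLOW
  req#6 t=2s: ALLOW
  req#7 t=2s: ALLOW
  req#8 t=3s: ALLOW
  req#9 t=3s: ALLOW
  req#10 t=26s: ALLOW
  req#11 t=26s: ALLOW
  req#12 t=26s: ALLOW
  req#13 t=26s: DENY
  req#14 t=26s: DENY
  req#15 t=26s: DENY
  req#16 t=26s: DENY
  req#17 t=26s: DENY

Answer: AAADAAAAAAAADDDDD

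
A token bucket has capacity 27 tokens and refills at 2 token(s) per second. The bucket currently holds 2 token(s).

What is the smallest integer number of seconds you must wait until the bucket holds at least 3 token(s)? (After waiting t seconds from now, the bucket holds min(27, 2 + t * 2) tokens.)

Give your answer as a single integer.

Answer: 1

Derivation:
Need 2 + t * 2 >= 3, so t >= 1/2.
Smallest integer t = ceil(1/2) = 1.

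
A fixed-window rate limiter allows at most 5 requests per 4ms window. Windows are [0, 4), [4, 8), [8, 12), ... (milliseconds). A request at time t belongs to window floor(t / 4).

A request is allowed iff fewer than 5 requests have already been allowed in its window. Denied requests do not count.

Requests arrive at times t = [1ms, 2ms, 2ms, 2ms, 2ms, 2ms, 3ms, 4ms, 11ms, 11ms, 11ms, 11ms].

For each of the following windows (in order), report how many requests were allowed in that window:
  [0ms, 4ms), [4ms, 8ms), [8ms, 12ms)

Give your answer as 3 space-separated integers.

Processing requests:
  req#1 t=1ms (window 0): ALLOW
  req#2 t=2ms (window 0): ALLOW
  req#3 t=2ms (window 0): ALLOW
  req#4 t=2ms (window 0): ALLOW
  req#5 t=2ms (window 0): ALLOW
  req#6 t=2ms (window 0): DENY
  req#7 t=3ms (window 0): DENY
  req#8 t=4ms (window 1): ALLOW
  req#9 t=11ms (window 2): ALLOW
  req#10 t=11ms (window 2): ALLOW
  req#11 t=11ms (window 2): ALLOW
  req#12 t=11ms (window 2): ALLOW

Allowed counts by window: 5 1 4

Answer: 5 1 4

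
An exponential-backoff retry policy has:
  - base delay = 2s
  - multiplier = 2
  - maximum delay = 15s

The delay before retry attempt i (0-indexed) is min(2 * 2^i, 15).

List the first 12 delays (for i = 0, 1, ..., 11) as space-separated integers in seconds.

Answer: 2 4 8 15 15 15 15 15 15 15 15 15

Derivation:
Computing each delay:
  i=0: min(2*2^0, 15) = 2
  i=1: min(2*2^1, 15) = 4
  i=2: min(2*2^2, 15) = 8
  i=3: min(2*2^3, 15) = 15
  i=4: min(2*2^4, 15) = 15
  i=5: min(2*2^5, 15) = 15
  i=6: min(2*2^6, 15) = 15
  i=7: min(2*2^7, 15) = 15
  i=8: min(2*2^8, 15) = 15
  i=9: min(2*2^9, 15) = 15
  i=10: min(2*2^10, 15) = 15
  i=11: min(2*2^11, 15) = 15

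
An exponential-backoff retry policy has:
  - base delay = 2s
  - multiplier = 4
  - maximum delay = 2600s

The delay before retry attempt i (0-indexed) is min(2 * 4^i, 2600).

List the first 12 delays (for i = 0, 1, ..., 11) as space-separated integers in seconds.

Computing each delay:
  i=0: min(2*4^0, 2600) = 2
  i=1: min(2*4^1, 2600) = 8
  i=2: min(2*4^2, 2600) = 32
  i=3: min(2*4^3, 2600) = 128
  i=4: min(2*4^4, 2600) = 512
  i=5: min(2*4^5, 2600) = 2048
  i=6: min(2*4^6, 2600) = 2600
  i=7: min(2*4^7, 2600) = 2600
  i=8: min(2*4^8, 2600) = 2600
  i=9: min(2*4^9, 2600) = 2600
  i=10: min(2*4^10, 2600) = 2600
  i=11: min(2*4^11, 2600) = 2600

Answer: 2 8 32 128 512 2048 2600 2600 2600 2600 2600 2600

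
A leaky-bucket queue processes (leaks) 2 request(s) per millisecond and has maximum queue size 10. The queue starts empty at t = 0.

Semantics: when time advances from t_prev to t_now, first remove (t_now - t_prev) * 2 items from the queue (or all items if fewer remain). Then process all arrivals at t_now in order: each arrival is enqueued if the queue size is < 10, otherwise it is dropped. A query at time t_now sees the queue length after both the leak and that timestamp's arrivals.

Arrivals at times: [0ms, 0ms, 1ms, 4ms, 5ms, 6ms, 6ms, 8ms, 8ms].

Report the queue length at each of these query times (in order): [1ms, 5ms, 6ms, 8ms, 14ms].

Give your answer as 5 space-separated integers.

Queue lengths at query times:
  query t=1ms: backlog = 1
  query t=5ms: backlog = 1
  query t=6ms: backlog = 2
  query t=8ms: backlog = 2
  query t=14ms: backlog = 0

Answer: 1 1 2 2 0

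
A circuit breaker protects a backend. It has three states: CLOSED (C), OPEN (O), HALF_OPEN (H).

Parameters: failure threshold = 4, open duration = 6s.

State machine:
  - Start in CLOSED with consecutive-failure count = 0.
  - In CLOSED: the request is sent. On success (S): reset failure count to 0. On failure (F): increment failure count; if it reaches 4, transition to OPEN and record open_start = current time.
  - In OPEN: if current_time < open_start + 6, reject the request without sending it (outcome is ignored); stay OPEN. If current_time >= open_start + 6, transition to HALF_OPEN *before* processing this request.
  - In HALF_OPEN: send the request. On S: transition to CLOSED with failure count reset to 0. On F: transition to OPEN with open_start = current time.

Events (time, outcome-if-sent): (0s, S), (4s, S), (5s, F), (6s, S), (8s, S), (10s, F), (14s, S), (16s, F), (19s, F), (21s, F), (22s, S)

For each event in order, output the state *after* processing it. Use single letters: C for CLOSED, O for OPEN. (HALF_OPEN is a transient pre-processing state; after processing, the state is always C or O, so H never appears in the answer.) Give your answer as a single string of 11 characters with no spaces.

Answer: CCCCCCCCCCC

Derivation:
State after each event:
  event#1 t=0s outcome=S: state=CLOSED
  event#2 t=4s outcome=S: state=CLOSED
  event#3 t=5s outcome=F: state=CLOSED
  event#4 t=6s outcome=S: state=CLOSED
  event#5 t=8s outcome=S: state=CLOSED
  event#6 t=10s outcome=F: state=CLOSED
  event#7 t=14s outcome=S: state=CLOSED
  event#8 t=16s outcome=F: state=CLOSED
  event#9 t=19s outcome=F: state=CLOSED
  event#10 t=21s outcome=F: state=CLOSED
  event#11 t=22s outcome=S: state=CLOSED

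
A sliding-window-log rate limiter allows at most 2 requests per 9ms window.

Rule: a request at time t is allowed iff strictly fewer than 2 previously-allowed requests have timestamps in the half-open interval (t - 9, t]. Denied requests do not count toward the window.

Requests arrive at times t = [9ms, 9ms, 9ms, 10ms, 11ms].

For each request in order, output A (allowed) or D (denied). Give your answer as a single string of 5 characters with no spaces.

Tracking allowed requests in the window:
  req#1 t=9ms: ALLOW
  req#2 t=9ms: ALLOW
  req#3 t=9ms: DENY
  req#4 t=10ms: DENY
  req#5 t=11ms: DENY

Answer: AADDD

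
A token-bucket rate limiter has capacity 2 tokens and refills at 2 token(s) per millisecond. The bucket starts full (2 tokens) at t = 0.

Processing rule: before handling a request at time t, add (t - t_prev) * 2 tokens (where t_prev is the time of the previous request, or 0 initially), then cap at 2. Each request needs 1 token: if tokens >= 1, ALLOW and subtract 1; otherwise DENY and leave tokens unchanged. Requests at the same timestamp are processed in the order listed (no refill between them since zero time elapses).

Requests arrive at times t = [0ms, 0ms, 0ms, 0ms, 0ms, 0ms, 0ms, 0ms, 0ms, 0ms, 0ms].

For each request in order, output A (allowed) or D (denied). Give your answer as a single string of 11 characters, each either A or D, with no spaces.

Answer: AADDDDDDDDD

Derivation:
Simulating step by step:
  req#1 t=0ms: ALLOW
  req#2 t=0ms: ALLOW
  req#3 t=0ms: DENY
  req#4 t=0ms: DENY
  req#5 t=0ms: DENY
  req#6 t=0ms: DENY
  req#7 t=0ms: DENY
  req#8 t=0ms: DENY
  req#9 t=0ms: DENY
  req#10 t=0ms: DENY
  req#11 t=0ms: DENY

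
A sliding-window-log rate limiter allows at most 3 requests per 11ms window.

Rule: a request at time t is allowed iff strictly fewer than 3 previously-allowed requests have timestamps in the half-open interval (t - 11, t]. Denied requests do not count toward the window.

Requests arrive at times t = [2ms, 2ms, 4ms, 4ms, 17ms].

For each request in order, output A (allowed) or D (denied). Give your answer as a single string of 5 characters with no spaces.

Answer: AAADA

Derivation:
Tracking allowed requests in the window:
  req#1 t=2ms: ALLOW
  req#2 t=2ms: ALLOW
  req#3 t=4ms: ALLOW
  req#4 t=4ms: DENY
  req#5 t=17ms: ALLOW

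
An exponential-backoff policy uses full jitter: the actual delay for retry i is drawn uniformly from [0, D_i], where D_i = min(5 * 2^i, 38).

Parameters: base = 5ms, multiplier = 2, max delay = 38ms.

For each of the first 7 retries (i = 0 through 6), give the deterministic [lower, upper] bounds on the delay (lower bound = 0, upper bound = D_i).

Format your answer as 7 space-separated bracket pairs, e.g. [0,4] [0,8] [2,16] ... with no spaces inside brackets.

Computing bounds per retry:
  i=0: D_i=min(5*2^0,38)=5, bounds=[0,5]
  i=1: D_i=min(5*2^1,38)=10, bounds=[0,10]
  i=2: D_i=min(5*2^2,38)=20, bounds=[0,20]
  i=3: D_i=min(5*2^3,38)=38, bounds=[0,38]
  i=4: D_i=min(5*2^4,38)=38, bounds=[0,38]
  i=5: D_i=min(5*2^5,38)=38, bounds=[0,38]
  i=6: D_i=min(5*2^6,38)=38, bounds=[0,38]

Answer: [0,5] [0,10] [0,20] [0,38] [0,38] [0,38] [0,38]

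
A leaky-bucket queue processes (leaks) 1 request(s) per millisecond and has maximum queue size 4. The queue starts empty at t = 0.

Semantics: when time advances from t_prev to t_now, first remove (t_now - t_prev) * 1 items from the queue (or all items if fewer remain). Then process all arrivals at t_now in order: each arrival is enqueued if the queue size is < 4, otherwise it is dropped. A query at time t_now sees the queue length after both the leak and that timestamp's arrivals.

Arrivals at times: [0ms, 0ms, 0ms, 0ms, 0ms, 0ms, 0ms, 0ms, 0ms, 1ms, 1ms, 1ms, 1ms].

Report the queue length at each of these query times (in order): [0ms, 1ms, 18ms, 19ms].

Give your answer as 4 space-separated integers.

Queue lengths at query times:
  query t=0ms: backlog = 4
  query t=1ms: backlog = 4
  query t=18ms: backlog = 0
  query t=19ms: backlog = 0

Answer: 4 4 0 0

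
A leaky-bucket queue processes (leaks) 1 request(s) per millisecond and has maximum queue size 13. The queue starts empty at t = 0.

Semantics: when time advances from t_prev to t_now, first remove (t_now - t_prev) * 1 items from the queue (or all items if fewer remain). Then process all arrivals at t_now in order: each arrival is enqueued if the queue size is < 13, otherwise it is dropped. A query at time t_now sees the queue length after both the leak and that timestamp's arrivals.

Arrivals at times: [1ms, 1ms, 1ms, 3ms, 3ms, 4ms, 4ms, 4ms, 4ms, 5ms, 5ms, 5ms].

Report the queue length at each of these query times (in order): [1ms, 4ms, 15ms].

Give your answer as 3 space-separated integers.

Answer: 3 6 0

Derivation:
Queue lengths at query times:
  query t=1ms: backlog = 3
  query t=4ms: backlog = 6
  query t=15ms: backlog = 0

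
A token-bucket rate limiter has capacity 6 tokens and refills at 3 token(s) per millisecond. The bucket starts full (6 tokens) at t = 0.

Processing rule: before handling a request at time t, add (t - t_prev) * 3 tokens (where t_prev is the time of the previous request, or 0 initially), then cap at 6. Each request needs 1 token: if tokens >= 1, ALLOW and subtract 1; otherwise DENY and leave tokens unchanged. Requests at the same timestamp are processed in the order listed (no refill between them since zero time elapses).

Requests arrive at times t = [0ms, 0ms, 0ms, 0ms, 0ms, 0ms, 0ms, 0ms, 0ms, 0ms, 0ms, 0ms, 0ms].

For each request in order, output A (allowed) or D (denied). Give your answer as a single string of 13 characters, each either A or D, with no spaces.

Answer: AAAAAADDDDDDD

Derivation:
Simulating step by step:
  req#1 t=0ms: ALLOW
  req#2 t=0ms: ALLOW
  req#3 t=0ms: ALLOW
  req#4 t=0ms: ALLOW
  req#5 t=0ms: ALLOW
  req#6 t=0ms: ALLOW
  req#7 t=0ms: DENY
  req#8 t=0ms: DENY
  req#9 t=0ms: DENY
  req#10 t=0ms: DENY
  req#11 t=0ms: DENY
  req#12 t=0ms: DENY
  req#13 t=0ms: DENY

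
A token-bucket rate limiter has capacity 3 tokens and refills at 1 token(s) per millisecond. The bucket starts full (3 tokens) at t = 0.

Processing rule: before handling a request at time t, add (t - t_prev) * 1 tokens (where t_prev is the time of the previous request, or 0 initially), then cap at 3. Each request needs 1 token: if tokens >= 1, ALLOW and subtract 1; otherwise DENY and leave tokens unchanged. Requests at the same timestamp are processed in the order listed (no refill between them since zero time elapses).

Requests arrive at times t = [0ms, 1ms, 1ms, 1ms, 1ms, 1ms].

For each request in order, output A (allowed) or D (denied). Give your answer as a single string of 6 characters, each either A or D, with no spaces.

Answer: AAAADD

Derivation:
Simulating step by step:
  req#1 t=0ms: ALLOW
  req#2 t=1ms: ALLOW
  req#3 t=1ms: ALLOW
  req#4 t=1ms: ALLOW
  req#5 t=1ms: DENY
  req#6 t=1ms: DENY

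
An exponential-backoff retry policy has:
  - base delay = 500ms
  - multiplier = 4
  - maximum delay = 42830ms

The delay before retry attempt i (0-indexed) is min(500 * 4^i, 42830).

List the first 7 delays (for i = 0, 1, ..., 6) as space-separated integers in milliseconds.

Computing each delay:
  i=0: min(500*4^0, 42830) = 500
  i=1: min(500*4^1, 42830) = 2000
  i=2: min(500*4^2, 42830) = 8000
  i=3: min(500*4^3, 42830) = 32000
  i=4: min(500*4^4, 42830) = 42830
  i=5: min(500*4^5, 42830) = 42830
  i=6: min(500*4^6, 42830) = 42830

Answer: 500 2000 8000 32000 42830 42830 42830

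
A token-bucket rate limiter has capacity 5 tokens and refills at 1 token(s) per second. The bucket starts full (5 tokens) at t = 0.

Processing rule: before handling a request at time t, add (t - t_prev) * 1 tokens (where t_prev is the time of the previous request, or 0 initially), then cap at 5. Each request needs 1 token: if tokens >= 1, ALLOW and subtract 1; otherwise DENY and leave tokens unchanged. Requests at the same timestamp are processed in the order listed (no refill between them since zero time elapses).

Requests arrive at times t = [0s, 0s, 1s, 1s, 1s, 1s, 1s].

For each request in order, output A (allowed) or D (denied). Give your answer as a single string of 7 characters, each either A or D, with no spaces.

Answer: AAAAAAD

Derivation:
Simulating step by step:
  req#1 t=0s: ALLOW
  req#2 t=0s: ALLOW
  req#3 t=1s: ALLOW
  req#4 t=1s: ALLOW
  req#5 t=1s: ALLOW
  req#6 t=1s: ALLOW
  req#7 t=1s: DENY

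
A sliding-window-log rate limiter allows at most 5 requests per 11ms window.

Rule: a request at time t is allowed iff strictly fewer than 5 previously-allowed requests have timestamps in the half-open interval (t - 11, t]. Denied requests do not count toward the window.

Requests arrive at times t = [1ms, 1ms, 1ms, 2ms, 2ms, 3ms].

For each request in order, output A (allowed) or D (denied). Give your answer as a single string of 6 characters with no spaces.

Answer: AAAAAD

Derivation:
Tracking allowed requests in the window:
  req#1 t=1ms: ALLOW
  req#2 t=1ms: ALLOW
  req#3 t=1ms: ALLOW
  req#4 t=2ms: ALLOW
  req#5 t=2ms: ALLOW
  req#6 t=3ms: DENY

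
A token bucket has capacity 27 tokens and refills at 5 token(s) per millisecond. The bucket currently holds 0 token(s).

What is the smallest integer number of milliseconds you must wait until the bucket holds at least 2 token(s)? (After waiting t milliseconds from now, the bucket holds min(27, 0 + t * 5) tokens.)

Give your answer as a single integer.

Need 0 + t * 5 >= 2, so t >= 2/5.
Smallest integer t = ceil(2/5) = 1.

Answer: 1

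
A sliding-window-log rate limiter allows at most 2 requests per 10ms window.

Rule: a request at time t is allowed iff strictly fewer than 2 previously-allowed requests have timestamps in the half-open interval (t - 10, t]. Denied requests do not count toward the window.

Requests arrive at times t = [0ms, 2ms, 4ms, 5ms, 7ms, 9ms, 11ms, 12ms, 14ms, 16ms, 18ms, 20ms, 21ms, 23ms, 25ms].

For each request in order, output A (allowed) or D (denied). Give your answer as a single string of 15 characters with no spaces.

Answer: AADDDDAADDDDAAD

Derivation:
Tracking allowed requests in the window:
  req#1 t=0ms: ALLOW
  req#2 t=2ms: ALLOW
  req#3 t=4ms: DENY
  req#4 t=5ms: DENY
  req#5 t=7ms: DENY
  req#6 t=9ms: DENY
  req#7 t=11ms: ALLOW
  req#8 t=12ms: ALLOW
  req#9 t=14ms: DENY
  req#10 t=16ms: DENY
  req#11 t=18ms: DENY
  req#12 t=20ms: DENY
  req#13 t=21ms: ALLOW
  req#14 t=23ms: ALLOW
  req#15 t=25ms: DENY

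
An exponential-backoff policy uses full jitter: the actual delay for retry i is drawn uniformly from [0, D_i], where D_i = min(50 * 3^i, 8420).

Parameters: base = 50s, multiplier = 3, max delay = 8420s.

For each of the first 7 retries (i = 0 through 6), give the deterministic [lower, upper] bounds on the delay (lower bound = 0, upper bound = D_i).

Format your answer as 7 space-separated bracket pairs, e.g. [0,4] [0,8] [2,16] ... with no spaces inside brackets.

Answer: [0,50] [0,150] [0,450] [0,1350] [0,4050] [0,8420] [0,8420]

Derivation:
Computing bounds per retry:
  i=0: D_i=min(50*3^0,8420)=50, bounds=[0,50]
  i=1: D_i=min(50*3^1,8420)=150, bounds=[0,150]
  i=2: D_i=min(50*3^2,8420)=450, bounds=[0,450]
  i=3: D_i=min(50*3^3,8420)=1350, bounds=[0,1350]
  i=4: D_i=min(50*3^4,8420)=4050, bounds=[0,4050]
  i=5: D_i=min(50*3^5,8420)=8420, bounds=[0,8420]
  i=6: D_i=min(50*3^6,8420)=8420, bounds=[0,8420]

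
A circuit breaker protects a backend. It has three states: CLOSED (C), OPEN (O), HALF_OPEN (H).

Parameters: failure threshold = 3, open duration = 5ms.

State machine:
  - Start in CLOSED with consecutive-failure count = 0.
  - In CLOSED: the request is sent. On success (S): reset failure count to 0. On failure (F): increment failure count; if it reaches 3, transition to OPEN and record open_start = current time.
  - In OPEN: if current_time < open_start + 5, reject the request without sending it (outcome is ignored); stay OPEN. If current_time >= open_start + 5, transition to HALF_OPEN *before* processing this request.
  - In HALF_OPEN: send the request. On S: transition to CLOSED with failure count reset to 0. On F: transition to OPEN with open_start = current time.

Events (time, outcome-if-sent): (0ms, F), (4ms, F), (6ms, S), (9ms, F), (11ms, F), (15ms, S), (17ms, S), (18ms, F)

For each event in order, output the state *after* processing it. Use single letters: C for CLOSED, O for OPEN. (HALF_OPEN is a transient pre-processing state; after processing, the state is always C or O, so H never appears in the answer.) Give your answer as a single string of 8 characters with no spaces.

State after each event:
  event#1 t=0ms outcome=F: state=CLOSED
  event#2 t=4ms outcome=F: state=CLOSED
  event#3 t=6ms outcome=S: state=CLOSED
  event#4 t=9ms outcome=F: state=CLOSED
  event#5 t=11ms outcome=F: state=CLOSED
  event#6 t=15ms outcome=S: state=CLOSED
  event#7 t=17ms outcome=S: state=CLOSED
  event#8 t=18ms outcome=F: state=CLOSED

Answer: CCCCCCCC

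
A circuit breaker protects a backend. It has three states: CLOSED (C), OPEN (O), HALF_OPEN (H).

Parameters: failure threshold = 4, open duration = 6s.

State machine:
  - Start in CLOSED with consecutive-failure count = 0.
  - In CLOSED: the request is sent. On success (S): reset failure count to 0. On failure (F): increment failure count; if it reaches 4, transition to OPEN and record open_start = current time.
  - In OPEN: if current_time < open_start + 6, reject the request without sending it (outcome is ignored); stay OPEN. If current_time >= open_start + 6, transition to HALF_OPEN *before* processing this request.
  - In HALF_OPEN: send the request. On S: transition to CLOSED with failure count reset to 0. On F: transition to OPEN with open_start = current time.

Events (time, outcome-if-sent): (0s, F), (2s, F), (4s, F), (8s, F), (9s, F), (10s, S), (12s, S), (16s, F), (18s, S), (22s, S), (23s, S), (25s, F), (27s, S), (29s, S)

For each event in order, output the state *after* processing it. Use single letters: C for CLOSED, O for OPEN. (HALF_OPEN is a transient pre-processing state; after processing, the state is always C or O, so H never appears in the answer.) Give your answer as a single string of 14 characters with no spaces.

Answer: CCCOOOOOOCCCCC

Derivation:
State after each event:
  event#1 t=0s outcome=F: state=CLOSED
  event#2 t=2s outcome=F: state=CLOSED
  event#3 t=4s outcome=F: state=CLOSED
  event#4 t=8s outcome=F: state=OPEN
  event#5 t=9s outcome=F: state=OPEN
  event#6 t=10s outcome=S: state=OPEN
  event#7 t=12s outcome=S: state=OPEN
  event#8 t=16s outcome=F: state=OPEN
  event#9 t=18s outcome=S: state=OPEN
  event#10 t=22s outcome=S: state=CLOSED
  event#11 t=23s outcome=S: state=CLOSED
  event#12 t=25s outcome=F: state=CLOSED
  event#13 t=27s outcome=S: state=CLOSED
  event#14 t=29s outcome=S: state=CLOSED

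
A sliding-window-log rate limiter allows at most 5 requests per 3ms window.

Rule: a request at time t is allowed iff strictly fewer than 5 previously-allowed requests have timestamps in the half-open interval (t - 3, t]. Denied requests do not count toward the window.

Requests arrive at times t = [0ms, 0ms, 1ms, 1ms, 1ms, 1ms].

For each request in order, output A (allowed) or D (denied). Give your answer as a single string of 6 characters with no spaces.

Tracking allowed requests in the window:
  req#1 t=0ms: ALLOW
  req#2 t=0ms: ALLOW
  req#3 t=1ms: ALLOW
  req#4 t=1ms: ALLOW
  req#5 t=1ms: ALLOW
  req#6 t=1ms: DENY

Answer: AAAAAD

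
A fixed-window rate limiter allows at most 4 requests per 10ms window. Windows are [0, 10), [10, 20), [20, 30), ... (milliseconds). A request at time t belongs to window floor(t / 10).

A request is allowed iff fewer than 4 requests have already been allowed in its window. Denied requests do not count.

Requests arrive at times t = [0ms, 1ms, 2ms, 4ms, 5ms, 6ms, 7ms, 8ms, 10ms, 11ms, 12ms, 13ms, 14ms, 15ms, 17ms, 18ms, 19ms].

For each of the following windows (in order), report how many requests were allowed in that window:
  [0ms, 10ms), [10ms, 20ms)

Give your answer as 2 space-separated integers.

Answer: 4 4

Derivation:
Processing requests:
  req#1 t=0ms (window 0): ALLOW
  req#2 t=1ms (window 0): ALLOW
  req#3 t=2ms (window 0): ALLOW
  req#4 t=4ms (window 0): ALLOW
  req#5 t=5ms (window 0): DENY
  req#6 t=6ms (window 0): DENY
  req#7 t=7ms (window 0): DENY
  req#8 t=8ms (window 0): DENY
  req#9 t=10ms (window 1): ALLOW
  req#10 t=11ms (window 1): ALLOW
  req#11 t=12ms (window 1): ALLOW
  req#12 t=13ms (window 1): ALLOW
  req#13 t=14ms (window 1): DENY
  req#14 t=15ms (window 1): DENY
  req#15 t=17ms (window 1): DENY
  req#16 t=18ms (window 1): DENY
  req#17 t=19ms (window 1): DENY

Allowed counts by window: 4 4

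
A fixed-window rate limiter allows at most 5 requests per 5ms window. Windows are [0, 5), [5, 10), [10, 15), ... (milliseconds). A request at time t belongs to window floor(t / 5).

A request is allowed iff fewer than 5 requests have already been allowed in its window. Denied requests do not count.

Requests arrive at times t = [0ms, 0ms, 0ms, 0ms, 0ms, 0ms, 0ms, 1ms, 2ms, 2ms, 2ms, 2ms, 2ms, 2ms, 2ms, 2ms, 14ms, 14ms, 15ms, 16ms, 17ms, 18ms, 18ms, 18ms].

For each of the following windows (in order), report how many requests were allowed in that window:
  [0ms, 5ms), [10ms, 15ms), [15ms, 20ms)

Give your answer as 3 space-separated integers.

Processing requests:
  req#1 t=0ms (window 0): ALLOW
  req#2 t=0ms (window 0): ALLOW
  req#3 t=0ms (window 0): ALLOW
  req#4 t=0ms (window 0): ALLOW
  req#5 t=0ms (window 0): ALLOW
  req#6 t=0ms (window 0): DENY
  req#7 t=0ms (window 0): DENY
  req#8 t=1ms (window 0): DENY
  req#9 t=2ms (window 0): DENY
  req#10 t=2ms (window 0): DENY
  req#11 t=2ms (window 0): DENY
  req#12 t=2ms (window 0): DENY
  req#13 t=2ms (window 0): DENY
  req#14 t=2ms (window 0): DENY
  req#15 t=2ms (window 0): DENY
  req#16 t=2ms (window 0): DENY
  req#17 t=14ms (window 2): ALLOW
  req#18 t=14ms (window 2): ALLOW
  req#19 t=15ms (window 3): ALLOW
  req#20 t=16ms (window 3): ALLOW
  req#21 t=17ms (window 3): ALLOW
  req#22 t=18ms (window 3): ALLOW
  req#23 t=18ms (window 3): ALLOW
  req#24 t=18ms (window 3): DENY

Allowed counts by window: 5 2 5

Answer: 5 2 5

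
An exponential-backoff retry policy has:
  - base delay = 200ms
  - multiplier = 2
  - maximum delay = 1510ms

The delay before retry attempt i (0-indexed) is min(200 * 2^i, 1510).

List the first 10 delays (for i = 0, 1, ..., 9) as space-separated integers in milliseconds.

Computing each delay:
  i=0: min(200*2^0, 1510) = 200
  i=1: min(200*2^1, 1510) = 400
  i=2: min(200*2^2, 1510) = 800
  i=3: min(200*2^3, 1510) = 1510
  i=4: min(200*2^4, 1510) = 1510
  i=5: min(200*2^5, 1510) = 1510
  i=6: min(200*2^6, 1510) = 1510
  i=7: min(200*2^7, 1510) = 1510
  i=8: min(200*2^8, 1510) = 1510
  i=9: min(200*2^9, 1510) = 1510

Answer: 200 400 800 1510 1510 1510 1510 1510 1510 1510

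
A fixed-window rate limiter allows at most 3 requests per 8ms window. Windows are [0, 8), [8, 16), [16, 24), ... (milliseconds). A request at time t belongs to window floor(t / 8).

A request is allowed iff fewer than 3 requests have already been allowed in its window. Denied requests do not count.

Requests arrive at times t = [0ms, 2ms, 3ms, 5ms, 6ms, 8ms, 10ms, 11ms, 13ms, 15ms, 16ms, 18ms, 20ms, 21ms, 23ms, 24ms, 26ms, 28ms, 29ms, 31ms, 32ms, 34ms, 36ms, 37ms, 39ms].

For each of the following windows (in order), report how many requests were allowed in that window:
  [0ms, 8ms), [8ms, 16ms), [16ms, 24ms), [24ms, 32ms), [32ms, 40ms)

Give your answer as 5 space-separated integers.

Answer: 3 3 3 3 3

Derivation:
Processing requests:
  req#1 t=0ms (window 0): ALLOW
  req#2 t=2ms (window 0): ALLOW
  req#3 t=3ms (window 0): ALLOW
  req#4 t=5ms (window 0): DENY
  req#5 t=6ms (window 0): DENY
  req#6 t=8ms (window 1): ALLOW
  req#7 t=10ms (window 1): ALLOW
  req#8 t=11ms (window 1): ALLOW
  req#9 t=13ms (window 1): DENY
  req#10 t=15ms (window 1): DENY
  req#11 t=16ms (window 2): ALLOW
  req#12 t=18ms (window 2): ALLOW
  req#13 t=20ms (window 2): ALLOW
  req#14 t=21ms (window 2): DENY
  req#15 t=23ms (window 2): DENY
  req#16 t=24ms (window 3): ALLOW
  req#17 t=26ms (window 3): ALLOW
  req#18 t=28ms (window 3): ALLOW
  req#19 t=29ms (window 3): DENY
  req#20 t=31ms (window 3): DENY
  req#21 t=32ms (window 4): ALLOW
  req#22 t=34ms (window 4): ALLOW
  req#23 t=36ms (window 4): ALLOW
  req#24 t=37ms (window 4): DENY
  req#25 t=39ms (window 4): DENY

Allowed counts by window: 3 3 3 3 3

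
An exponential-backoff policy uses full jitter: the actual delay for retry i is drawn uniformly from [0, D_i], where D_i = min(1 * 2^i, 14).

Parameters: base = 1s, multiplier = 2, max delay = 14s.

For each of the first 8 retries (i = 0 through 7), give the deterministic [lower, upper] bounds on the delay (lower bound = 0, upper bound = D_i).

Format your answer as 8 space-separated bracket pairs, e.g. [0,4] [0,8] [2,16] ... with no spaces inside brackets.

Computing bounds per retry:
  i=0: D_i=min(1*2^0,14)=1, bounds=[0,1]
  i=1: D_i=min(1*2^1,14)=2, bounds=[0,2]
  i=2: D_i=min(1*2^2,14)=4, bounds=[0,4]
  i=3: D_i=min(1*2^3,14)=8, bounds=[0,8]
  i=4: D_i=min(1*2^4,14)=14, bounds=[0,14]
  i=5: D_i=min(1*2^5,14)=14, bounds=[0,14]
  i=6: D_i=min(1*2^6,14)=14, bounds=[0,14]
  i=7: D_i=min(1*2^7,14)=14, bounds=[0,14]

Answer: [0,1] [0,2] [0,4] [0,8] [0,14] [0,14] [0,14] [0,14]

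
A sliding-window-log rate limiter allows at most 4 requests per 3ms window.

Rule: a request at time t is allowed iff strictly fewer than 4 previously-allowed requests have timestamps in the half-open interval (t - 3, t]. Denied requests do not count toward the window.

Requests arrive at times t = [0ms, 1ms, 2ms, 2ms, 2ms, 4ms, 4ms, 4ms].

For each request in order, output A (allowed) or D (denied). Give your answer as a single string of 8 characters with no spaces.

Answer: AAAADAAD

Derivation:
Tracking allowed requests in the window:
  req#1 t=0ms: ALLOW
  req#2 t=1ms: ALLOW
  req#3 t=2ms: ALLOW
  req#4 t=2ms: ALLOW
  req#5 t=2ms: DENY
  req#6 t=4ms: ALLOW
  req#7 t=4ms: ALLOW
  req#8 t=4ms: DENY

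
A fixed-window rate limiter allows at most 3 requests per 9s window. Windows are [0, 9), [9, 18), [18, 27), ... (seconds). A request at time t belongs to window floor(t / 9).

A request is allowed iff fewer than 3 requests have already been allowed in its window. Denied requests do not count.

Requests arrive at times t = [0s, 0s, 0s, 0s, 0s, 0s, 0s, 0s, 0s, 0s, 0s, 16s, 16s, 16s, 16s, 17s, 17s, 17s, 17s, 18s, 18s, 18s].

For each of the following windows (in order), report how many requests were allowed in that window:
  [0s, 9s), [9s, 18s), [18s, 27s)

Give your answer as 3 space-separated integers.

Answer: 3 3 3

Derivation:
Processing requests:
  req#1 t=0s (window 0): ALLOW
  req#2 t=0s (window 0): ALLOW
  req#3 t=0s (window 0): ALLOW
  req#4 t=0s (window 0): DENY
  req#5 t=0s (window 0): DENY
  req#6 t=0s (window 0): DENY
  req#7 t=0s (window 0): DENY
  req#8 t=0s (window 0): DENY
  req#9 t=0s (window 0): DENY
  req#10 t=0s (window 0): DENY
  req#11 t=0s (window 0): DENY
  req#12 t=16s (window 1): ALLOW
  req#13 t=16s (window 1): ALLOW
  req#14 t=16s (window 1): ALLOW
  req#15 t=16s (window 1): DENY
  req#16 t=17s (window 1): DENY
  req#17 t=17s (window 1): DENY
  req#18 t=17s (window 1): DENY
  req#19 t=17s (window 1): DENY
  req#20 t=18s (window 2): ALLOW
  req#21 t=18s (window 2): ALLOW
  req#22 t=18s (window 2): ALLOW

Allowed counts by window: 3 3 3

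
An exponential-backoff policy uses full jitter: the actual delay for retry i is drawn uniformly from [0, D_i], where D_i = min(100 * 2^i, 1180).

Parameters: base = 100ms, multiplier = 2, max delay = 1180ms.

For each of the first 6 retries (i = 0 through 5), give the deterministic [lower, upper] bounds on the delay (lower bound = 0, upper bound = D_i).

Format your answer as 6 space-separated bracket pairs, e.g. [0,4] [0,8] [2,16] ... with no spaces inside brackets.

Answer: [0,100] [0,200] [0,400] [0,800] [0,1180] [0,1180]

Derivation:
Computing bounds per retry:
  i=0: D_i=min(100*2^0,1180)=100, bounds=[0,100]
  i=1: D_i=min(100*2^1,1180)=200, bounds=[0,200]
  i=2: D_i=min(100*2^2,1180)=400, bounds=[0,400]
  i=3: D_i=min(100*2^3,1180)=800, bounds=[0,800]
  i=4: D_i=min(100*2^4,1180)=1180, bounds=[0,1180]
  i=5: D_i=min(100*2^5,1180)=1180, bounds=[0,1180]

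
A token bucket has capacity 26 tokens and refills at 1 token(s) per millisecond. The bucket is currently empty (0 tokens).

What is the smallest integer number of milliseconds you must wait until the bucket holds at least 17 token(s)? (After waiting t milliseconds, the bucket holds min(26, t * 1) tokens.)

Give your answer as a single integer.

Need t * 1 >= 17, so t >= 17/1.
Smallest integer t = ceil(17/1) = 17.

Answer: 17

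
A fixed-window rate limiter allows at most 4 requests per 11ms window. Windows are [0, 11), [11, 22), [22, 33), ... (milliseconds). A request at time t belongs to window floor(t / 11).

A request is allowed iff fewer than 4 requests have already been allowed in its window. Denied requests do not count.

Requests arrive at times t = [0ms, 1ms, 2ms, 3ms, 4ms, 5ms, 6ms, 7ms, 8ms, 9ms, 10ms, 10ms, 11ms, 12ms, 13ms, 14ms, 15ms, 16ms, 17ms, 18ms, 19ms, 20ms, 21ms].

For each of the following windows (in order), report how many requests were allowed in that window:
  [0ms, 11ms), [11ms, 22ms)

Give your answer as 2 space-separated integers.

Processing requests:
  req#1 t=0ms (window 0): ALLOW
  req#2 t=1ms (window 0): ALLOW
  req#3 t=2ms (window 0): ALLOW
  req#4 t=3ms (window 0): ALLOW
  req#5 t=4ms (window 0): DENY
  req#6 t=5ms (window 0): DENY
  req#7 t=6ms (window 0): DENY
  req#8 t=7ms (window 0): DENY
  req#9 t=8ms (window 0): DENY
  req#10 t=9ms (window 0): DENY
  req#11 t=10ms (window 0): DENY
  req#12 t=10ms (window 0): DENY
  req#13 t=11ms (window 1): ALLOW
  req#14 t=12ms (window 1): ALLOW
  req#15 t=13ms (window 1): ALLOW
  req#16 t=14ms (window 1): ALLOW
  req#17 t=15ms (window 1): DENY
  req#18 t=16ms (window 1): DENY
  req#19 t=17ms (window 1): DENY
  req#20 t=18ms (window 1): DENY
  req#21 t=19ms (window 1): DENY
  req#22 t=20ms (window 1): DENY
  req#23 t=21ms (window 1): DENY

Allowed counts by window: 4 4

Answer: 4 4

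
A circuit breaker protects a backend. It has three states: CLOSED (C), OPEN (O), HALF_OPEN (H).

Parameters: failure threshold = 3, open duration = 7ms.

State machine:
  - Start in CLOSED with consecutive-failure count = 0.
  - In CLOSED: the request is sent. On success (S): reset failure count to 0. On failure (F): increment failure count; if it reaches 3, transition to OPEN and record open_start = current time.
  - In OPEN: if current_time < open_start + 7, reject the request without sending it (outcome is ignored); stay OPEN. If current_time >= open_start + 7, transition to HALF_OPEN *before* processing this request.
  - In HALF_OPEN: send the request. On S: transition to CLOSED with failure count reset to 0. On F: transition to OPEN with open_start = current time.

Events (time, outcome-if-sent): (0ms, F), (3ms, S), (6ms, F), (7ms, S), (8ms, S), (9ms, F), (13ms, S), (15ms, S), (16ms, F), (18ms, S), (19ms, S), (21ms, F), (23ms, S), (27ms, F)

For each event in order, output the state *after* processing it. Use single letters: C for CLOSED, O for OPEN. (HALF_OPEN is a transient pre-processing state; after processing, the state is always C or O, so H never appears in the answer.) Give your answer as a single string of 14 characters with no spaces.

Answer: CCCCCCCCCCCCCC

Derivation:
State after each event:
  event#1 t=0ms outcome=F: state=CLOSED
  event#2 t=3ms outcome=S: state=CLOSED
  event#3 t=6ms outcome=F: state=CLOSED
  event#4 t=7ms outcome=S: state=CLOSED
  event#5 t=8ms outcome=S: state=CLOSED
  event#6 t=9ms outcome=F: state=CLOSED
  event#7 t=13ms outcome=S: state=CLOSED
  event#8 t=15ms outcome=S: state=CLOSED
  event#9 t=16ms outcome=F: state=CLOSED
  event#10 t=18ms outcome=S: state=CLOSED
  event#11 t=19ms outcome=S: state=CLOSED
  event#12 t=21ms outcome=F: state=CLOSED
  event#13 t=23ms outcome=S: state=CLOSED
  event#14 t=27ms outcome=F: state=CLOSED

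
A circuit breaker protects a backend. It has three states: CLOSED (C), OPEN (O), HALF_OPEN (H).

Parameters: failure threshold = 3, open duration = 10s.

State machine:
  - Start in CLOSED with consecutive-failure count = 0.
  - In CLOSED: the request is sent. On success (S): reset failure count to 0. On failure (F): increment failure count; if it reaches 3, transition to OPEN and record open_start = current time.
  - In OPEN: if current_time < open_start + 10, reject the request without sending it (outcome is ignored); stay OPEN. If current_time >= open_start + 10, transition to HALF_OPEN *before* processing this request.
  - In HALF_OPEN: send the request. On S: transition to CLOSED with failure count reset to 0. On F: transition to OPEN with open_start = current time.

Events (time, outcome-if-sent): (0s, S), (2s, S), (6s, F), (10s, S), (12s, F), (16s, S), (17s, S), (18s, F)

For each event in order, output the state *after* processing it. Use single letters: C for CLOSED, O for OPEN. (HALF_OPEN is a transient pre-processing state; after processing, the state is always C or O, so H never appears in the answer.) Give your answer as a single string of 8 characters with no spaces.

Answer: CCCCCCCC

Derivation:
State after each event:
  event#1 t=0s outcome=S: state=CLOSED
  event#2 t=2s outcome=S: state=CLOSED
  event#3 t=6s outcome=F: state=CLOSED
  event#4 t=10s outcome=S: state=CLOSED
  event#5 t=12s outcome=F: state=CLOSED
  event#6 t=16s outcome=S: state=CLOSED
  event#7 t=17s outcome=S: state=CLOSED
  event#8 t=18s outcome=F: state=CLOSED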